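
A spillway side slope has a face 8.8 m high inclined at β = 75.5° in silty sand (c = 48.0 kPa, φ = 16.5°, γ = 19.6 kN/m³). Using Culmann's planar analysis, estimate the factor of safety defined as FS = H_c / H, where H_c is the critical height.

FS = 2.13

H_c = (4c/γ) · sinβ cosφ / [1 − cos(β − φ)]
    = (4·48.0/19.6) · sin75.5°·cos16.5° / [1 − cos59.0°]
    = 9.796 · 0.9283 / 0.4850 = 18.75 m
FS = H_c / H = 18.75 / 8.8 = 2.131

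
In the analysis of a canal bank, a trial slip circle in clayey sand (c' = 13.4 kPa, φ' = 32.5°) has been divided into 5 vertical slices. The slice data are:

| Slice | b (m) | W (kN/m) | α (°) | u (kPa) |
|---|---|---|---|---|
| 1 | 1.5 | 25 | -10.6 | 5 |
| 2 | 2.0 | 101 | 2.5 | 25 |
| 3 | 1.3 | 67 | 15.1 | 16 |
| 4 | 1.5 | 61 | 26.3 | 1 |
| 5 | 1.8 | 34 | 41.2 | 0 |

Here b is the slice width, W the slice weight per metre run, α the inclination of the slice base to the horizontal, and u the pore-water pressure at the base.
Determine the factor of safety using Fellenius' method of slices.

FS = 3.61

Ordinary method of slices: FS = Σ[c'·Δl_i + (W_i cosα_i − u_i·Δl_i)·tanφ'] / Σ W_i sinα_i, with Δl_i = b_i / cosα_i.
Slice 1: Δl = 1.5/cos(-10.6°) = 1.526 m; N'_1 = 25·cos(-10.6°) − 5·1.526 = 16.9; c'Δl = 20.45; W sinα = -4.6
Slice 2: Δl = 2.0/cos2.5° = 2.002 m; N'_2 = 101·cos2.5° − 25·2.002 = 50.9; c'Δl = 26.83; W sinα = 4.4
Slice 3: Δl = 1.3/cos15.1° = 1.346 m; N'_3 = 67·cos15.1° − 16·1.346 = 43.1; c'Δl = 18.04; W sinα = 17.5
Slice 4: Δl = 1.5/cos26.3° = 1.673 m; N'_4 = 61·cos26.3° − 1·1.673 = 53.0; c'Δl = 22.42; W sinα = 27.0
Slice 5: Δl = 1.8/cos41.2° = 2.392 m; N'_5 = 34·cos41.2° − 0·2.392 = 25.6; c'Δl = 32.06; W sinα = 22.4
Σc'Δl = 119.8 kN/m; ΣN' = 189.5 kN/m; ΣW sinα = 66.7 kN/m
Resisting = 119.8 + 189.5·tan32.5° = 119.8 + 120.7 = 240.5 kN/m
FS = 240.5 / 66.7 = 3.607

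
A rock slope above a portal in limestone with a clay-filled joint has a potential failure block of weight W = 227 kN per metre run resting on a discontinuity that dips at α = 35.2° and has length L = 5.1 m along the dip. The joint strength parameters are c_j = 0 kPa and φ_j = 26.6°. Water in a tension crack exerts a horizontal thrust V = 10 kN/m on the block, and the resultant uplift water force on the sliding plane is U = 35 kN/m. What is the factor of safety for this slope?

Resolving the block weight along and normal to the plane and applying the Mohr–Coulomb strength on the joint:
N' = W cosα − U − V sinα = 227·cos35.2° − 35 − 10·sin35.2° = 144.7 kN/m
Driving force T = W sinα + V cosα = 227·sin35.2° + 10·cos35.2° = 139.0 kN/m
Resisting force R = c_j·L + N'·tanφ_j = 0·5.1 + 144.7·tan26.6° = 0.0 + 72.5 = 72.5 kN/m
FS = R / T = 72.5 / 139.0 = 0.521

FS = 0.52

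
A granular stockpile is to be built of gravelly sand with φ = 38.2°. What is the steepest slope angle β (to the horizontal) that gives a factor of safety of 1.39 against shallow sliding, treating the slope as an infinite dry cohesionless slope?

β = 29.5°

For an infinite dry cohesionless slope FS = tanφ/tanβ, so tanβ = tanφ / FS.
tanβ = tan38.2° / 1.39 = 0.7869 / 1.39 = 0.5661
β = arctan(0.5661) = 29.52°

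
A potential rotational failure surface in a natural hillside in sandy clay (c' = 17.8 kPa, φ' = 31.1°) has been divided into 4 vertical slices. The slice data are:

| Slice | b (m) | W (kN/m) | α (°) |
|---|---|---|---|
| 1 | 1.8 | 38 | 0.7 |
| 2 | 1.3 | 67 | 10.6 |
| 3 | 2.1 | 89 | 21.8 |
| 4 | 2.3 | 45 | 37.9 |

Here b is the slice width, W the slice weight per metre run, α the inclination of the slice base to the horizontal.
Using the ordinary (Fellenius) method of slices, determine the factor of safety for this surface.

Ordinary method of slices: FS = Σ[c'·Δl_i + (W_i cosα_i)·tanφ'] / Σ W_i sinα_i, with Δl_i = b_i / cosα_i.
Slice 1: Δl = 1.8/cos0.7° = 1.800 m; N'_1 = 38·cos0.7° = 38.0; c'Δl = 32.04; W sinα = 0.5
Slice 2: Δl = 1.3/cos10.6° = 1.323 m; N'_2 = 67·cos10.6° = 65.9; c'Δl = 23.54; W sinα = 12.3
Slice 3: Δl = 2.1/cos21.8° = 2.262 m; N'_3 = 89·cos21.8° = 82.6; c'Δl = 40.26; W sinα = 33.1
Slice 4: Δl = 2.3/cos37.9° = 2.915 m; N'_4 = 45·cos37.9° = 35.5; c'Δl = 51.88; W sinα = 27.6
Σc'Δl = 147.7 kN/m; ΣN' = 222.0 kN/m; ΣW sinα = 73.5 kN/m
Resisting = 147.7 + 222.0·tan31.1° = 147.7 + 133.9 = 281.6 kN/m
FS = 281.6 / 73.5 = 3.833

FS = 3.83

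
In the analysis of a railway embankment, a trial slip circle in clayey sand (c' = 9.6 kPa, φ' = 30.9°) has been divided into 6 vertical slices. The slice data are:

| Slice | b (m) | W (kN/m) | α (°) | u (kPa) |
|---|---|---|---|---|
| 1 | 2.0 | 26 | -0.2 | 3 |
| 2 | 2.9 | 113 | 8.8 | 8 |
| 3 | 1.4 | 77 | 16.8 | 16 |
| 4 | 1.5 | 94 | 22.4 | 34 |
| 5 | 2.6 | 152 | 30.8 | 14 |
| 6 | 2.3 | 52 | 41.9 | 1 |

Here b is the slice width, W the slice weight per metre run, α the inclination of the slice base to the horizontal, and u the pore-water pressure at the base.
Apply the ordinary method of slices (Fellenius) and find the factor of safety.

FS = 1.72

Ordinary method of slices: FS = Σ[c'·Δl_i + (W_i cosα_i − u_i·Δl_i)·tanφ'] / Σ W_i sinα_i, with Δl_i = b_i / cosα_i.
Slice 1: Δl = 2.0/cos(-0.2°) = 2.000 m; N'_1 = 26·cos(-0.2°) − 3·2.000 = 20.0; c'Δl = 19.20; W sinα = -0.1
Slice 2: Δl = 2.9/cos8.8° = 2.935 m; N'_2 = 113·cos8.8° − 8·2.935 = 88.2; c'Δl = 28.17; W sinα = 17.3
Slice 3: Δl = 1.4/cos16.8° = 1.462 m; N'_3 = 77·cos16.8° − 16·1.462 = 50.3; c'Δl = 14.04; W sinα = 22.3
Slice 4: Δl = 1.5/cos22.4° = 1.622 m; N'_4 = 94·cos22.4° − 34·1.622 = 31.7; c'Δl = 15.58; W sinα = 35.8
Slice 5: Δl = 2.6/cos30.8° = 3.027 m; N'_5 = 152·cos30.8° − 14·3.027 = 88.2; c'Δl = 29.06; W sinα = 77.8
Slice 6: Δl = 2.3/cos41.9° = 3.090 m; N'_6 = 52·cos41.9° − 1·3.090 = 35.6; c'Δl = 29.66; W sinα = 34.7
Σc'Δl = 135.7 kN/m; ΣN' = 314.1 kN/m; ΣW sinα = 187.8 kN/m
Resisting = 135.7 + 314.1·tan30.9° = 135.7 + 188.0 = 323.7 kN/m
FS = 323.7 / 187.8 = 1.723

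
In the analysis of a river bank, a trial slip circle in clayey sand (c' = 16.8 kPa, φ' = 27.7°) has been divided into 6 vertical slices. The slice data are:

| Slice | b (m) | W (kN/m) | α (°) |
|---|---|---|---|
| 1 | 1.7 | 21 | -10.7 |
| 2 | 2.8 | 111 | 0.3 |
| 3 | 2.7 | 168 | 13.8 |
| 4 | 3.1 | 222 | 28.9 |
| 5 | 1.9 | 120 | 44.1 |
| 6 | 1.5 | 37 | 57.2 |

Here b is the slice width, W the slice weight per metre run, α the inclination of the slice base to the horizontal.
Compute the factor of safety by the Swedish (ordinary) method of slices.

Ordinary method of slices: FS = Σ[c'·Δl_i + (W_i cosα_i)·tanφ'] / Σ W_i sinα_i, with Δl_i = b_i / cosα_i.
Slice 1: Δl = 1.7/cos(-10.7°) = 1.730 m; N'_1 = 21·cos(-10.7°) = 20.6; c'Δl = 29.07; W sinα = -3.9
Slice 2: Δl = 2.8/cos0.3° = 2.800 m; N'_2 = 111·cos0.3° = 111.0; c'Δl = 47.04; W sinα = 0.6
Slice 3: Δl = 2.7/cos13.8° = 2.780 m; N'_3 = 168·cos13.8° = 163.2; c'Δl = 46.71; W sinα = 40.1
Slice 4: Δl = 3.1/cos28.9° = 3.541 m; N'_4 = 222·cos28.9° = 194.4; c'Δl = 59.49; W sinα = 107.3
Slice 5: Δl = 1.9/cos44.1° = 2.646 m; N'_5 = 120·cos44.1° = 86.2; c'Δl = 44.45; W sinα = 83.5
Slice 6: Δl = 1.5/cos57.2° = 2.769 m; N'_6 = 37·cos57.2° = 20.0; c'Δl = 46.52; W sinα = 31.1
Σc'Δl = 273.3 kN/m; ΣN' = 595.4 kN/m; ΣW sinα = 258.7 kN/m
Resisting = 273.3 + 595.4·tan27.7° = 273.3 + 312.6 = 585.8 kN/m
FS = 585.8 / 258.7 = 2.265

FS = 2.26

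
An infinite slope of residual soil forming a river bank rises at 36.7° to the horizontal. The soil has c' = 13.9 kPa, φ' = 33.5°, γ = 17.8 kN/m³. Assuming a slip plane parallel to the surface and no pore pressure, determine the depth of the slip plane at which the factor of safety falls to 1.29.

Setting FS = 1.29 in FS = [c' + γz cos²β tanφ'] / [γz sinβ cosβ] and solving for z:
z = c' / [γ cosβ (FS·sinβ − cosβ·tanφ')]
  = 13.9 / [17.8·cos36.7°·(1.29·sin36.7° − cos36.7°·tan33.5°)]
  = 13.9 / [17.8·0.8018·(1.29·0.5976 − 0.8018·0.6619)]
  = 13.9 / 3.4288 = 4.054 m

z = 4.05 m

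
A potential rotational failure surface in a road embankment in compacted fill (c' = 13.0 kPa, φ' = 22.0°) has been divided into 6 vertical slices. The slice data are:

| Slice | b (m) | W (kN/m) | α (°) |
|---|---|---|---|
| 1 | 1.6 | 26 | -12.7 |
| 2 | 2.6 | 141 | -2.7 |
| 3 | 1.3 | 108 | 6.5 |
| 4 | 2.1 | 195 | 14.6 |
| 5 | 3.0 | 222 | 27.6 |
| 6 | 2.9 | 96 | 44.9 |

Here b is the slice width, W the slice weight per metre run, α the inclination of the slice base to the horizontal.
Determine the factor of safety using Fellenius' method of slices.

FS = 2.24

Ordinary method of slices: FS = Σ[c'·Δl_i + (W_i cosα_i)·tanφ'] / Σ W_i sinα_i, with Δl_i = b_i / cosα_i.
Slice 1: Δl = 1.6/cos(-12.7°) = 1.640 m; N'_1 = 26·cos(-12.7°) = 25.4; c'Δl = 21.32; W sinα = -5.7
Slice 2: Δl = 2.6/cos(-2.7°) = 2.603 m; N'_2 = 141·cos(-2.7°) = 140.8; c'Δl = 33.84; W sinα = -6.6
Slice 3: Δl = 1.3/cos6.5° = 1.308 m; N'_3 = 108·cos6.5° = 107.3; c'Δl = 17.01; W sinα = 12.2
Slice 4: Δl = 2.1/cos14.6° = 2.170 m; N'_4 = 195·cos14.6° = 188.7; c'Δl = 28.21; W sinα = 49.2
Slice 5: Δl = 3.0/cos27.6° = 3.385 m; N'_5 = 222·cos27.6° = 196.7; c'Δl = 44.01; W sinα = 102.9
Slice 6: Δl = 2.9/cos44.9° = 4.094 m; N'_6 = 96·cos44.9° = 68.0; c'Δl = 53.22; W sinα = 67.8
Σc'Δl = 197.6 kN/m; ΣN' = 727.0 kN/m; ΣW sinα = 219.6 kN/m
Resisting = 197.6 + 727.0·tan22.0° = 197.6 + 293.7 = 491.3 kN/m
FS = 491.3 / 219.6 = 2.237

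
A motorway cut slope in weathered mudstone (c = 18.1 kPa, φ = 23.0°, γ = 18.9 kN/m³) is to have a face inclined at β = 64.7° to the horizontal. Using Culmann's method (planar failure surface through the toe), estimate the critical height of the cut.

Culmann's analysis gives the critical failure plane at α_cr = (β + φ)/2 = (64.7 + 23.0)/2 = 43.9°, and the critical height
H_c = (4c/γ) · sinβ cosφ / [1 − cos(β − φ)]
    = (4·18.1/18.9) · sin64.7°·cos23.0° / [1 − cos(41.7°)]
    = 3.831 · 0.9041·0.9205 / [1 − 0.7466]
    = 3.831 · 0.8322 / 0.2534
    = 12.58 m

H_c = 12.58 m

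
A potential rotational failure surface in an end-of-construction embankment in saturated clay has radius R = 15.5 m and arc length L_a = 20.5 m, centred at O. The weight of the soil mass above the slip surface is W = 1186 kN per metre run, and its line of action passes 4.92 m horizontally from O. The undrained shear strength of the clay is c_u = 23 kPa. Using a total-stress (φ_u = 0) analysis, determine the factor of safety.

FS = 1.25

Taking moments about the centre O, the resisting moment is provided by the undrained shear strength acting along the arc:
M_R = c_u·L_a·R = 23·20.50·15.5 = 7308.2 kN·m/m
M_D = W·d = 1186·4.92 = 5835.1 kN·m/m
FS = M_R / M_D = 7308.2 / 5835.1 = 1.252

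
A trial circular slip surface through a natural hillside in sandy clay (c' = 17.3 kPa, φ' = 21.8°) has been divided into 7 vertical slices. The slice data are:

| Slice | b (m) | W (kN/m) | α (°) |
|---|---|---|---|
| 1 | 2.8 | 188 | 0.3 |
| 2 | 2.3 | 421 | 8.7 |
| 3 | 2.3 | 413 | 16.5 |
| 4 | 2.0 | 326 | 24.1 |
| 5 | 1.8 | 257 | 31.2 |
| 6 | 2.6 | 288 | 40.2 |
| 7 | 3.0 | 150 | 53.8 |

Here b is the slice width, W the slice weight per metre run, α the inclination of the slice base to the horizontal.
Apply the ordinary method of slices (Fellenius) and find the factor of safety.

Ordinary method of slices: FS = Σ[c'·Δl_i + (W_i cosα_i)·tanφ'] / Σ W_i sinα_i, with Δl_i = b_i / cosα_i.
Slice 1: Δl = 2.8/cos0.3° = 2.800 m; N'_1 = 188·cos0.3° = 188.0; c'Δl = 48.44; W sinα = 1.0
Slice 2: Δl = 2.3/cos8.7° = 2.327 m; N'_2 = 421·cos8.7° = 416.2; c'Δl = 40.25; W sinα = 63.7
Slice 3: Δl = 2.3/cos16.5° = 2.399 m; N'_3 = 413·cos16.5° = 396.0; c'Δl = 41.50; W sinα = 117.3
Slice 4: Δl = 2.0/cos24.1° = 2.191 m; N'_4 = 326·cos24.1° = 297.6; c'Δl = 37.90; W sinα = 133.1
Slice 5: Δl = 1.8/cos31.2° = 2.104 m; N'_5 = 257·cos31.2° = 219.8; c'Δl = 36.41; W sinα = 133.1
Slice 6: Δl = 2.6/cos40.2° = 3.404 m; N'_6 = 288·cos40.2° = 220.0; c'Δl = 58.89; W sinα = 185.9
Slice 7: Δl = 3.0/cos53.8° = 5.080 m; N'_7 = 150·cos53.8° = 88.6; c'Δl = 87.88; W sinα = 121.0
Σc'Δl = 351.3 kN/m; ΣN' = 1826.1 kN/m; ΣW sinα = 755.1 kN/m
Resisting = 351.3 + 1826.1·tan21.8° = 351.3 + 730.4 = 1081.7 kN/m
FS = 1081.7 / 755.1 = 1.432

FS = 1.43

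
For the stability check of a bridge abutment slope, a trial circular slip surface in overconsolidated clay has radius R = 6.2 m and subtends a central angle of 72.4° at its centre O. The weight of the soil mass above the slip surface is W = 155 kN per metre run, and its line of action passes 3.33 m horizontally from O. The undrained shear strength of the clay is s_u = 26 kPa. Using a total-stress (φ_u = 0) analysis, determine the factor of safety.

Taking moments about the centre O, the resisting moment is provided by the undrained shear strength acting along the arc:
Arc length L_a = R·θ = 6.2·(72.4°·π/180) = 6.2·1.2636 = 7.83 m
M_R = s_u·L_a·R = 26·7.83·6.2 = 1262.9 kN·m/m
M_D = W·d = 155·3.33 = 516.1 kN·m/m
FS = M_R / M_D = 1262.9 / 516.1 = 2.447

FS = 2.45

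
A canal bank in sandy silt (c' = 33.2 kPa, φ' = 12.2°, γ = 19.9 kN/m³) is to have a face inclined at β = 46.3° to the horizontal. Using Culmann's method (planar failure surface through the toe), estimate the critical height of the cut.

H_c = 27.43 m

Culmann's analysis gives the critical failure plane at α_cr = (β + φ')/2 = (46.3 + 12.2)/2 = 29.2°, and the critical height
H_c = (4c'/γ) · sinβ cosφ' / [1 − cos(β − φ')]
    = (4·33.2/19.9) · sin46.3°·cos12.2° / [1 − cos(34.1°)]
    = 6.673 · 0.7230·0.9774 / [1 − 0.8281]
    = 6.673 · 0.7066 / 0.1719
    = 27.43 m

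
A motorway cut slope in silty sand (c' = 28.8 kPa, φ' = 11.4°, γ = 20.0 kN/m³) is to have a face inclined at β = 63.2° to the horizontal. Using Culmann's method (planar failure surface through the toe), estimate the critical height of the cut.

H_c = 13.21 m

Culmann's analysis gives the critical failure plane at α_cr = (β + φ')/2 = (63.2 + 11.4)/2 = 37.3°, and the critical height
H_c = (4c'/γ) · sinβ cosφ' / [1 − cos(β − φ')]
    = (4·28.8/20.0) · sin63.2°·cos11.4° / [1 − cos(51.8°)]
    = 5.760 · 0.8926·0.9803 / [1 − 0.6184]
    = 5.760 · 0.8750 / 0.3816
    = 13.21 m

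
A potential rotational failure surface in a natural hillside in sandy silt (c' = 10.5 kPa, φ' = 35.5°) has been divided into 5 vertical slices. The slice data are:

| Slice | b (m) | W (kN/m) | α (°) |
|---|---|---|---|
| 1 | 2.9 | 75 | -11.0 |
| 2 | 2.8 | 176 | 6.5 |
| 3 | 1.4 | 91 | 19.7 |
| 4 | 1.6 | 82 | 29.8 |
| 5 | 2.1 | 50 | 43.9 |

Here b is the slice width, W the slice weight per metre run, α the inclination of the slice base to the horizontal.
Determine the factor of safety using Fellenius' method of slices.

Ordinary method of slices: FS = Σ[c'·Δl_i + (W_i cosα_i)·tanφ'] / Σ W_i sinα_i, with Δl_i = b_i / cosα_i.
Slice 1: Δl = 2.9/cos(-11.0°) = 2.954 m; N'_1 = 75·cos(-11.0°) = 73.6; c'Δl = 31.02; W sinα = -14.3
Slice 2: Δl = 2.8/cos6.5° = 2.818 m; N'_2 = 176·cos6.5° = 174.9; c'Δl = 29.59; W sinα = 19.9
Slice 3: Δl = 1.4/cos19.7° = 1.487 m; N'_3 = 91·cos19.7° = 85.7; c'Δl = 15.61; W sinα = 30.7
Slice 4: Δl = 1.6/cos29.8° = 1.844 m; N'_4 = 82·cos29.8° = 71.2; c'Δl = 19.36; W sinα = 40.8
Slice 5: Δl = 2.1/cos43.9° = 2.914 m; N'_5 = 50·cos43.9° = 36.0; c'Δl = 30.60; W sinα = 34.7
Σc'Δl = 126.2 kN/m; ΣN' = 441.3 kN/m; ΣW sinα = 111.7 kN/m
Resisting = 126.2 + 441.3·tan35.5° = 126.2 + 314.8 = 441.0 kN/m
FS = 441.0 / 111.7 = 3.948

FS = 3.95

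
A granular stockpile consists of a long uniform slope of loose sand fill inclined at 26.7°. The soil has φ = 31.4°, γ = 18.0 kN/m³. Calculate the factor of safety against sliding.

For a dry cohesionless infinite slope the factor of safety is FS = tanφ / tanβ.
FS = tan31.4° / tan26.7° = 0.6104 / 0.5029 = 1.214

FS = 1.21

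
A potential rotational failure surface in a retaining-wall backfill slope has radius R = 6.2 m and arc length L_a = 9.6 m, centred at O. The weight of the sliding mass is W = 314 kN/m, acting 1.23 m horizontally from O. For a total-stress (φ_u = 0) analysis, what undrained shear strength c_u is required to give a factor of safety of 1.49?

c_u = 9.7 kPa

FS = c_u·L_a·R / (W·d), so c_u = FS·W·d / (L_a·R).
c_u = 1.49·314·1.23 / (9.60·6.2) = 575.5 / 59.52 = 9.67 kPa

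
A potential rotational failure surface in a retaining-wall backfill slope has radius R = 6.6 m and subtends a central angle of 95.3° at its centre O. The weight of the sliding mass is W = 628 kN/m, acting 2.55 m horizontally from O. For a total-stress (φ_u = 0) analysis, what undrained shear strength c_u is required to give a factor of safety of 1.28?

c_u = 28.3 kPa

FS = c_u·L_a·R / (W·d), so c_u = FS·W·d / (L_a·R).
Arc length L_a = R·θ = 6.6·(95.3°·π/180) = 6.6·1.6633 = 10.98 m
c_u = 1.28·628·2.55 / (10.98·6.6) = 2049.8 / 72.45 = 28.29 kPa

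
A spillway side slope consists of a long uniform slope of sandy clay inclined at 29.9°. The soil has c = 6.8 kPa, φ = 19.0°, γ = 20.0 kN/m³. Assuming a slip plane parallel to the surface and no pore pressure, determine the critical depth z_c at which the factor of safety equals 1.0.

Setting FS = 1.00 in FS = [c + γz cos²β tanφ] / [γz sinβ cosβ] and solving for z:
z = c / [γ cosβ (FS·sinβ − cosβ·tanφ)]
  = 6.8 / [20.0·cos29.9°·(1.00·sin29.9° − cos29.9°·tan19.0°)]
  = 6.8 / [20.0·0.8669·(1.00·0.4985 − 0.8669·0.3443)]
  = 6.8 / 3.4674 = 1.961 m

z_c = 1.96 m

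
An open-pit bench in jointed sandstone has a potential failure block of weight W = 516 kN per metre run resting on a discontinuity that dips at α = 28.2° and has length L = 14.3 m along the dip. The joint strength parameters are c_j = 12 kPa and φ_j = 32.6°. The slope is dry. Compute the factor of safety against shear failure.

FS = 1.90

Resolving the block weight along and normal to the plane and applying the Mohr–Coulomb strength on the joint:
N' = W cosα = 516·cos28.2° = 454.8 kN/m
Driving force T = W sinα = 516·sin28.2° = 243.8 kN/m
Resisting force R = c_j·L + N'·tanφ_j = 12·14.3 + 454.8·tan32.6° = 171.6 + 290.8 = 462.4 kN/m
FS = R / T = 462.4 / 243.8 = 1.896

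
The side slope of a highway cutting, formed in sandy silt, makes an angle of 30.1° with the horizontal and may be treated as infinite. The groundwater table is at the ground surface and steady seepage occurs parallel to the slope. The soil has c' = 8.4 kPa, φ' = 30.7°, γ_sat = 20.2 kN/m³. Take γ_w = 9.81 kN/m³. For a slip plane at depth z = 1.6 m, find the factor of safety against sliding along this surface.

With seepage parallel to the slope and the water table at the surface, the effective normal stress on the slip plane uses the buoyant unit weight γ' = γ_sat − γ_w while the driving shear stress uses γ_sat:
FS = [c' + γ' z cos²β tanφ'] / [γ_sat z sinβ cosβ]
γ' = 20.2 − 9.81 = 10.39 kN/m³
Numerator = 8.4 + 10.39·1.6·cos²30.1°·tan30.7° = 8.4 + 10.39·1.6·0.7485·0.5938 = 15.788 kPa
Denominator = 20.2·1.6·sin30.1°·cos30.1° = 20.2·1.6·0.5015·0.8652 = 14.023 kPa
FS = 15.788 / 14.023 = 1.126

FS = 1.13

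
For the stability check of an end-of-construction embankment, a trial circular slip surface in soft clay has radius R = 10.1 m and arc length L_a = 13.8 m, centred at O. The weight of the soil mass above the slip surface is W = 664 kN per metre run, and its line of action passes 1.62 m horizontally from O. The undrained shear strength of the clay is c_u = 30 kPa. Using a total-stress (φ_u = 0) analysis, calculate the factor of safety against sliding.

FS = 3.89

Taking moments about the centre O, the resisting moment is provided by the undrained shear strength acting along the arc:
M_R = c_u·L_a·R = 30·13.80·10.1 = 4181.4 kN·m/m
M_D = W·d = 664·1.62 = 1075.7 kN·m/m
FS = M_R / M_D = 4181.4 / 1075.7 = 3.887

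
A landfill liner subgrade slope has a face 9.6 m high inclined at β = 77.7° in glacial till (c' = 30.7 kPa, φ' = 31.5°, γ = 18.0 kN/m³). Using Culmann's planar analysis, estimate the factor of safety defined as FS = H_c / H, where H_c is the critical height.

FS = 1.92

H_c = (4c'/γ) · sinβ cosφ' / [1 − cos(β − φ')]
    = (4·30.7/18.0) · sin77.7°·cos31.5° / [1 − cos46.2°]
    = 6.822 · 0.8331 / 0.3079 = 18.46 m
FS = H_c / H = 18.46 / 9.6 = 1.923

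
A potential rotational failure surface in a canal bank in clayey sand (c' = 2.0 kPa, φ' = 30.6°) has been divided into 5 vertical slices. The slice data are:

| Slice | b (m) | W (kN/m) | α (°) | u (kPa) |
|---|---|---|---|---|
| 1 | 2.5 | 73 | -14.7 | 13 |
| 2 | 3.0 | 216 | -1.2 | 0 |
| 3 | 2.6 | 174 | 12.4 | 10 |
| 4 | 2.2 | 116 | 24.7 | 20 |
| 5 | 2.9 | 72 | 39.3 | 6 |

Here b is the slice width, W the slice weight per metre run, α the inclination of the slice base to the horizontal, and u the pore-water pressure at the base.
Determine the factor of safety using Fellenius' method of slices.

FS = 2.92

Ordinary method of slices: FS = Σ[c'·Δl_i + (W_i cosα_i − u_i·Δl_i)·tanφ'] / Σ W_i sinα_i, with Δl_i = b_i / cosα_i.
Slice 1: Δl = 2.5/cos(-14.7°) = 2.585 m; N'_1 = 73·cos(-14.7°) − 13·2.585 = 37.0; c'Δl = 5.17; W sinα = -18.5
Slice 2: Δl = 3.0/cos(-1.2°) = 3.001 m; N'_2 = 216·cos(-1.2°) − 0·3.001 = 216.0; c'Δl = 6.00; W sinα = -4.5
Slice 3: Δl = 2.6/cos12.4° = 2.662 m; N'_3 = 174·cos12.4° − 10·2.662 = 143.3; c'Δl = 5.32; W sinα = 37.4
Slice 4: Δl = 2.2/cos24.7° = 2.422 m; N'_4 = 116·cos24.7° − 20·2.422 = 57.0; c'Δl = 4.84; W sinα = 48.5
Slice 5: Δl = 2.9/cos39.3° = 3.748 m; N'_5 = 72·cos39.3° − 6·3.748 = 33.2; c'Δl = 7.50; W sinα = 45.6
Σc'Δl = 28.8 kN/m; ΣN' = 486.5 kN/m; ΣW sinα = 108.4 kN/m
Resisting = 28.8 + 486.5·tan30.6° = 28.8 + 287.7 = 316.5 kN/m
FS = 316.5 / 108.4 = 2.920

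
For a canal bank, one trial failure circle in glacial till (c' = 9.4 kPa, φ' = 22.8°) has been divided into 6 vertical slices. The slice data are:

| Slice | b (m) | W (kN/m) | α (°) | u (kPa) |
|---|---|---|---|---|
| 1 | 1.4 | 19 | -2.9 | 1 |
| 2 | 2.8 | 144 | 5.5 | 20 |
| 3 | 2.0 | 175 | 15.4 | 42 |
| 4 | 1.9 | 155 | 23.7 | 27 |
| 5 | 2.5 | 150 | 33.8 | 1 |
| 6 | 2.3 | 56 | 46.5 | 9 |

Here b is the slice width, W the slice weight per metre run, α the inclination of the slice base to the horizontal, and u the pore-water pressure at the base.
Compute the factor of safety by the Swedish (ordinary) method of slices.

FS = 1.25

Ordinary method of slices: FS = Σ[c'·Δl_i + (W_i cosα_i − u_i·Δl_i)·tanφ'] / Σ W_i sinα_i, with Δl_i = b_i / cosα_i.
Slice 1: Δl = 1.4/cos(-2.9°) = 1.402 m; N'_1 = 19·cos(-2.9°) − 1·1.402 = 17.6; c'Δl = 13.18; W sinα = -1.0
Slice 2: Δl = 2.8/cos5.5° = 2.813 m; N'_2 = 144·cos5.5° − 20·2.813 = 87.1; c'Δl = 26.44; W sinα = 13.8
Slice 3: Δl = 2.0/cos15.4° = 2.074 m; N'_3 = 175·cos15.4° − 42·2.074 = 81.6; c'Δl = 19.50; W sinα = 46.5
Slice 4: Δl = 1.9/cos23.7° = 2.075 m; N'_4 = 155·cos23.7° − 27·2.075 = 85.9; c'Δl = 19.51; W sinα = 62.3
Slice 5: Δl = 2.5/cos33.8° = 3.008 m; N'_5 = 150·cos33.8° − 1·3.008 = 121.6; c'Δl = 28.28; W sinα = 83.4
Slice 6: Δl = 2.3/cos46.5° = 3.341 m; N'_6 = 56·cos46.5° − 9·3.341 = 8.5; c'Δl = 31.41; W sinα = 40.6
Σc'Δl = 138.3 kN/m; ΣN' = 402.3 kN/m; ΣW sinα = 245.7 kN/m
Resisting = 138.3 + 402.3·tan22.8° = 138.3 + 169.1 = 307.4 kN/m
FS = 307.4 / 245.7 = 1.251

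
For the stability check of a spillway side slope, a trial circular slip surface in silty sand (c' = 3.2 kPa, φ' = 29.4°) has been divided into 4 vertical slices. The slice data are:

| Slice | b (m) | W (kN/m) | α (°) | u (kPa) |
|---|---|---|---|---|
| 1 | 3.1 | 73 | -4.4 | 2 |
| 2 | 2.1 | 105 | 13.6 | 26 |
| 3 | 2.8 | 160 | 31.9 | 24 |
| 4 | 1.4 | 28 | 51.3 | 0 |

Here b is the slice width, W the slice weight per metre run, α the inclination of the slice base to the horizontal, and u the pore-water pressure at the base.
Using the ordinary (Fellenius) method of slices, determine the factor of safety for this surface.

Ordinary method of slices: FS = Σ[c'·Δl_i + (W_i cosα_i − u_i·Δl_i)·tanφ'] / Σ W_i sinα_i, with Δl_i = b_i / cosα_i.
Slice 1: Δl = 3.1/cos(-4.4°) = 3.109 m; N'_1 = 73·cos(-4.4°) − 2·3.109 = 66.6; c'Δl = 9.95; W sinα = -5.6
Slice 2: Δl = 2.1/cos13.6° = 2.161 m; N'_2 = 105·cos13.6° − 26·2.161 = 45.9; c'Δl = 6.91; W sinα = 24.7
Slice 3: Δl = 2.8/cos31.9° = 3.298 m; N'_3 = 160·cos31.9° − 24·3.298 = 56.7; c'Δl = 10.55; W sinα = 84.6
Slice 4: Δl = 1.4/cos51.3° = 2.239 m; N'_4 = 28·cos51.3° − 0·2.239 = 17.5; c'Δl = 7.17; W sinα = 21.9
Σc'Δl = 34.6 kN/m; ΣN' = 186.6 kN/m; ΣW sinα = 125.5 kN/m
Resisting = 34.6 + 186.6·tan29.4° = 34.6 + 105.2 = 139.7 kN/m
FS = 139.7 / 125.5 = 1.114

FS = 1.11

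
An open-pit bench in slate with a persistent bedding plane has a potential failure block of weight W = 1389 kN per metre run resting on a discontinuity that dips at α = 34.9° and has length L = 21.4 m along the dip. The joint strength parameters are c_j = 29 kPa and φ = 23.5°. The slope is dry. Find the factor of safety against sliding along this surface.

FS = 1.40

Resolving the block weight along and normal to the plane and applying the Mohr–Coulomb strength on the joint:
N' = W cosα = 1389·cos34.9° = 1139.2 kN/m
Driving force T = W sinα = 1389·sin34.9° = 794.7 kN/m
Resisting force R = c_j·L + N'·tanφ = 29·21.4 + 1139.2·tan23.5° = 620.6 + 495.3 = 1115.9 kN/m
FS = R / T = 1115.9 / 794.7 = 1.404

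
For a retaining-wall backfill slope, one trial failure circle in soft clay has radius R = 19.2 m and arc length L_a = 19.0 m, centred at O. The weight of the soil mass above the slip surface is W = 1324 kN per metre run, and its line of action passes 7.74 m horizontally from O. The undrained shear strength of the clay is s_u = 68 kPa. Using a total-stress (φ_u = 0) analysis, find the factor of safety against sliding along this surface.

FS = 2.42

Taking moments about the centre O, the resisting moment is provided by the undrained shear strength acting along the arc:
M_R = s_u·L_a·R = 68·19.00·19.2 = 24806.4 kN·m/m
M_D = W·d = 1324·7.74 = 10247.8 kN·m/m
FS = M_R / M_D = 24806.4 / 10247.8 = 2.421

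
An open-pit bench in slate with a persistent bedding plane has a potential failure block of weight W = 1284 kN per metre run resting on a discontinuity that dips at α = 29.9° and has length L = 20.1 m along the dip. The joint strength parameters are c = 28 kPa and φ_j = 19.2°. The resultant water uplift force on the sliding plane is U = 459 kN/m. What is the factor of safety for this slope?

FS = 1.24

Resolving the block weight along and normal to the plane and applying the Mohr–Coulomb strength on the joint:
N' = W cosα − U = 1284·cos29.9° − 459 = 654.1 kN/m
Driving force T = W sinα = 1284·sin29.9° = 640.1 kN/m
Resisting force R = c·L + N'·tanφ_j = 28·20.1 + 654.1·tan19.2° = 562.8 + 227.8 = 790.6 kN/m
FS = R / T = 790.6 / 640.1 = 1.235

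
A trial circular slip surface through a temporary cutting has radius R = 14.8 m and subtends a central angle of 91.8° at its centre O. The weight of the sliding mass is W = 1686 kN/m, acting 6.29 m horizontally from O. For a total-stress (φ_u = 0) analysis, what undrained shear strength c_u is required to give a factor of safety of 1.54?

FS = c_u·L_a·R / (W·d), so c_u = FS·W·d / (L_a·R).
Arc length L_a = R·θ = 14.8·(91.8°·π/180) = 14.8·1.6022 = 23.71 m
c_u = 1.54·1686·6.29 / (23.71·14.8) = 16331.6 / 350.95 = 46.54 kPa

c_u = 46.5 kPa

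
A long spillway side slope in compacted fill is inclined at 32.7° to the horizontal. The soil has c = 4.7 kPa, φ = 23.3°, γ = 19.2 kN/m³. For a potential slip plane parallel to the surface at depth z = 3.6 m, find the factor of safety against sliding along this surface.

FS = 0.82

For an infinite slope with a slip plane parallel to the surface (no pore pressure): FS = [c + γz cos²β tanφ] / [γz sinβ cosβ].
γz = 19.2·3.6 = 69.12 kN/m²
Numerator = 4.7 + 69.12·cos²32.7°·tan23.3° = 4.7 + 69.12·0.7081·0.4307 = 25.780 kPa
Denominator = 69.12·sin32.7°·cos32.7° = 69.12·0.5402·0.8415 = 31.423 kPa
FS = 25.780 / 31.423 = 0.820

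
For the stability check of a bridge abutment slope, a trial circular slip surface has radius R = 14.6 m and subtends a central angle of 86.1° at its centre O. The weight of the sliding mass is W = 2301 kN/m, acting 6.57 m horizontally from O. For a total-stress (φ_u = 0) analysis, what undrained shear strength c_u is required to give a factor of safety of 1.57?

FS = c_u·L_a·R / (W·d), so c_u = FS·W·d / (L_a·R).
Arc length L_a = R·θ = 14.6·(86.1°·π/180) = 14.6·1.5027 = 21.94 m
c_u = 1.57·2301·6.57 / (21.94·14.6) = 23734.6 / 320.32 = 74.10 kPa

c_u = 74.1 kPa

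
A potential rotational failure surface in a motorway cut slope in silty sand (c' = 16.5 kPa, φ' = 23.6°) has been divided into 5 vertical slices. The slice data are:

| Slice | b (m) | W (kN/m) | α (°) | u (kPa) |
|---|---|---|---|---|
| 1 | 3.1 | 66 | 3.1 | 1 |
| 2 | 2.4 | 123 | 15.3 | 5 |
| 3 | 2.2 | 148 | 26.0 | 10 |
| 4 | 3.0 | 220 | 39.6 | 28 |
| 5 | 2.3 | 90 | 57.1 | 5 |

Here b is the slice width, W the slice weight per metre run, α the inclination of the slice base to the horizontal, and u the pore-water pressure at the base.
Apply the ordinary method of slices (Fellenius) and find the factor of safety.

Ordinary method of slices: FS = Σ[c'·Δl_i + (W_i cosα_i − u_i·Δl_i)·tanφ'] / Σ W_i sinα_i, with Δl_i = b_i / cosα_i.
Slice 1: Δl = 3.1/cos3.1° = 3.105 m; N'_1 = 66·cos3.1° − 1·3.105 = 62.8; c'Δl = 51.22; W sinα = 3.6
Slice 2: Δl = 2.4/cos15.3° = 2.488 m; N'_2 = 123·cos15.3° − 5·2.488 = 106.2; c'Δl = 41.06; W sinα = 32.5
Slice 3: Δl = 2.2/cos26.0° = 2.448 m; N'_3 = 148·cos26.0° − 10·2.448 = 108.5; c'Δl = 40.39; W sinα = 64.9
Slice 4: Δl = 3.0/cos39.6° = 3.894 m; N'_4 = 220·cos39.6° − 28·3.894 = 60.5; c'Δl = 64.24; W sinα = 140.2
Slice 5: Δl = 2.3/cos57.1° = 4.234 m; N'_5 = 90·cos57.1° − 5·4.234 = 27.7; c'Δl = 69.87; W sinα = 75.6
Σc'Δl = 266.8 kN/m; ΣN' = 365.8 kN/m; ΣW sinα = 316.7 kN/m
Resisting = 266.8 + 365.8·tan23.6° = 266.8 + 159.8 = 426.6 kN/m
FS = 426.6 / 316.7 = 1.347

FS = 1.35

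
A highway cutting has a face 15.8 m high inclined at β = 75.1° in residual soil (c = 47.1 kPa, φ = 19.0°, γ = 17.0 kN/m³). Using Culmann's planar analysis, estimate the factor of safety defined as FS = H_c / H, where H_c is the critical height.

H_c = (4c/γ) · sinβ cosφ / [1 − cos(β − φ)]
    = (4·47.1/17.0) · sin75.1°·cos19.0° / [1 − cos56.1°]
    = 11.082 · 0.9137 / 0.4423 = 22.90 m
FS = H_c / H = 22.90 / 15.8 = 1.449

FS = 1.45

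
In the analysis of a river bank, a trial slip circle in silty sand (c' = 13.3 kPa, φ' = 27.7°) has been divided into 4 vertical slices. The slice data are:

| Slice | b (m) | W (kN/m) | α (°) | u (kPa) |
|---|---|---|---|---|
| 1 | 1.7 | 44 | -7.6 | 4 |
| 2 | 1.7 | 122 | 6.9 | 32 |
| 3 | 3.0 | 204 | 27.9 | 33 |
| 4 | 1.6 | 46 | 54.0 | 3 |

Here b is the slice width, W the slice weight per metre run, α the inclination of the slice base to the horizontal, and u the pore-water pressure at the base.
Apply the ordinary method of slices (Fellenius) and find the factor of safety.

FS = 1.60

Ordinary method of slices: FS = Σ[c'·Δl_i + (W_i cosα_i − u_i·Δl_i)·tanφ'] / Σ W_i sinα_i, with Δl_i = b_i / cosα_i.
Slice 1: Δl = 1.7/cos(-7.6°) = 1.715 m; N'_1 = 44·cos(-7.6°) − 4·1.715 = 36.8; c'Δl = 22.81; W sinα = -5.8
Slice 2: Δl = 1.7/cos6.9° = 1.712 m; N'_2 = 122·cos6.9° − 32·1.712 = 66.3; c'Δl = 22.77; W sinα = 14.7
Slice 3: Δl = 3.0/cos27.9° = 3.395 m; N'_3 = 204·cos27.9° − 33·3.395 = 68.3; c'Δl = 45.15; W sinα = 95.5
Slice 4: Δl = 1.6/cos54.0° = 2.722 m; N'_4 = 46·cos54.0° − 3·2.722 = 18.9; c'Δl = 36.20; W sinα = 37.2
Σc'Δl = 126.9 kN/m; ΣN' = 190.2 kN/m; ΣW sinα = 141.5 kN/m
Resisting = 126.9 + 190.2·tan27.7° = 126.9 + 99.9 = 226.8 kN/m
FS = 226.8 / 141.5 = 1.603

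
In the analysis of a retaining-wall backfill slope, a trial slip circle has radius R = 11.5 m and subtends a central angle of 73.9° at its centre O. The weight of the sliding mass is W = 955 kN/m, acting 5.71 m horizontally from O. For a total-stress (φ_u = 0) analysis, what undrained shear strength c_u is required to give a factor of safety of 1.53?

FS = c_u·L_a·R / (W·d), so c_u = FS·W·d / (L_a·R).
Arc length L_a = R·θ = 11.5·(73.9°·π/180) = 11.5·1.2898 = 14.83 m
c_u = 1.53·955·5.71 / (14.83·11.5) = 8343.2 / 170.58 = 48.91 kPa

c_u = 48.9 kPa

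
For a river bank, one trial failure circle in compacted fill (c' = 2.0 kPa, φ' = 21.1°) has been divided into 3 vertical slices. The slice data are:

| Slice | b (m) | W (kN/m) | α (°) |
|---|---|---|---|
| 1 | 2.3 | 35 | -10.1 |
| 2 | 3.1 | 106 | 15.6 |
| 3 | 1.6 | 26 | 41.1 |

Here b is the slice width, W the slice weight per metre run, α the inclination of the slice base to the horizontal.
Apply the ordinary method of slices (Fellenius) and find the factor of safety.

Ordinary method of slices: FS = Σ[c'·Δl_i + (W_i cosα_i)·tanφ'] / Σ W_i sinα_i, with Δl_i = b_i / cosα_i.
Slice 1: Δl = 2.3/cos(-10.1°) = 2.336 m; N'_1 = 35·cos(-10.1°) = 34.5; c'Δl = 4.67; W sinα = -6.1
Slice 2: Δl = 3.1/cos15.6° = 3.219 m; N'_2 = 106·cos15.6° = 102.1; c'Δl = 6.44; W sinα = 28.5
Slice 3: Δl = 1.6/cos41.1° = 2.123 m; N'_3 = 26·cos41.1° = 19.6; c'Δl = 4.25; W sinα = 17.1
Σc'Δl = 15.4 kN/m; ΣN' = 156.1 kN/m; ΣW sinα = 39.5 kN/m
Resisting = 15.4 + 156.1·tan21.1° = 15.4 + 60.3 = 75.6 kN/m
FS = 75.6 / 39.5 = 1.916

FS = 1.92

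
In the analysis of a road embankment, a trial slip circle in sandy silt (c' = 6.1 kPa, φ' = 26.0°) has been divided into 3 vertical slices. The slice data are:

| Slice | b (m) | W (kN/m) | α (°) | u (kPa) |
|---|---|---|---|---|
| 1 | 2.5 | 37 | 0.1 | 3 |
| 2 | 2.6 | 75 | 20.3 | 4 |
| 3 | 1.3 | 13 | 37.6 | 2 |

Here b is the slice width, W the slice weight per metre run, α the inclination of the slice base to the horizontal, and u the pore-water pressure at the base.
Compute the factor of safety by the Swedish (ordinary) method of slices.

Ordinary method of slices: FS = Σ[c'·Δl_i + (W_i cosα_i − u_i·Δl_i)·tanφ'] / Σ W_i sinα_i, with Δl_i = b_i / cosα_i.
Slice 1: Δl = 2.5/cos0.1° = 2.500 m; N'_1 = 37·cos0.1° − 3·2.500 = 29.5; c'Δl = 15.25; W sinα = 0.1
Slice 2: Δl = 2.6/cos20.3° = 2.772 m; N'_2 = 75·cos20.3° − 4·2.772 = 59.3; c'Δl = 16.91; W sinα = 26.0
Slice 3: Δl = 1.3/cos37.6° = 1.641 m; N'_3 = 13·cos37.6° − 2·1.641 = 7.0; c'Δl = 10.01; W sinα = 7.9
Σc'Δl = 42.2 kN/m; ΣN' = 95.8 kN/m; ΣW sinα = 34.0 kN/m
Resisting = 42.2 + 95.8·tan26.0° = 42.2 + 46.7 = 88.9 kN/m
FS = 88.9 / 34.0 = 2.613

FS = 2.61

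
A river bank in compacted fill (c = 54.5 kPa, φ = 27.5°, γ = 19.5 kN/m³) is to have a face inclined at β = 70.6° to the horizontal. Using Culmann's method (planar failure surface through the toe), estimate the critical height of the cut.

Culmann's analysis gives the critical failure plane at α_cr = (β + φ)/2 = (70.6 + 27.5)/2 = 49.0°, and the critical height
H_c = (4c/γ) · sinβ cosφ / [1 − cos(β − φ)]
    = (4·54.5/19.5) · sin70.6°·cos27.5° / [1 − cos(43.1°)]
    = 11.179 · 0.9432·0.8870 / [1 − 0.7302]
    = 11.179 · 0.8366 / 0.2698
    = 34.66 m

H_c = 34.66 m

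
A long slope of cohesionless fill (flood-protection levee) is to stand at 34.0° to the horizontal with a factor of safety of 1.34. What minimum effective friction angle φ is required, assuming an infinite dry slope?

FS = tanφ/tanβ ⇒ tanφ = FS · tanβ = 1.34 · tan34.0° = 0.9038
φ = arctan(0.9038) = 42.11°

φ = 42.1°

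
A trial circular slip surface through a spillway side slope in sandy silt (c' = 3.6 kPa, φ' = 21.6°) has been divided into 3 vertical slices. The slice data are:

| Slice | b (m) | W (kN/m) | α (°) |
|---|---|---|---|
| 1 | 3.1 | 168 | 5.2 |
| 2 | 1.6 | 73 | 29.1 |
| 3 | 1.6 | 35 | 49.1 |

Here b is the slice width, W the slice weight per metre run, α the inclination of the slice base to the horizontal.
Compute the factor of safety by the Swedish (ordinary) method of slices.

FS = 1.65

Ordinary method of slices: FS = Σ[c'·Δl_i + (W_i cosα_i)·tanφ'] / Σ W_i sinα_i, with Δl_i = b_i / cosα_i.
Slice 1: Δl = 3.1/cos5.2° = 3.113 m; N'_1 = 168·cos5.2° = 167.3; c'Δl = 11.21; W sinα = 15.2
Slice 2: Δl = 1.6/cos29.1° = 1.831 m; N'_2 = 73·cos29.1° = 63.8; c'Δl = 6.59; W sinα = 35.5
Slice 3: Δl = 1.6/cos49.1° = 2.444 m; N'_3 = 35·cos49.1° = 22.9; c'Δl = 8.80; W sinα = 26.5
Σc'Δl = 26.6 kN/m; ΣN' = 254.0 kN/m; ΣW sinα = 77.2 kN/m
Resisting = 26.6 + 254.0·tan21.6° = 26.6 + 100.6 = 127.2 kN/m
FS = 127.2 / 77.2 = 1.648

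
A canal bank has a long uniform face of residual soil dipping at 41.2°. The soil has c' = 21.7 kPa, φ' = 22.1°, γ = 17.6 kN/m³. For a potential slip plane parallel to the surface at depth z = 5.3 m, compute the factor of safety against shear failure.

FS = 0.93

For an infinite slope with a slip plane parallel to the surface (no pore pressure): FS = [c' + γz cos²β tanφ'] / [γz sinβ cosβ].
γz = 17.6·5.3 = 93.28 kN/m²
Numerator = 21.7 + 93.28·cos²41.2°·tan22.1° = 21.7 + 93.28·0.5661·0.4061 = 43.143 kPa
Denominator = 93.28·sin41.2°·cos41.2° = 93.28·0.6587·0.7524 = 46.230 kPa
FS = 43.143 / 46.230 = 0.933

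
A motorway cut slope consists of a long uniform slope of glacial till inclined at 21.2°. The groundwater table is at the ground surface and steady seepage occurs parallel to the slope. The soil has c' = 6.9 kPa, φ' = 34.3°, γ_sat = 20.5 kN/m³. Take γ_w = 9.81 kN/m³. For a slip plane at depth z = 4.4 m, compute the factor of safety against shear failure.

FS = 1.14

With seepage parallel to the slope and the water table at the surface, the effective normal stress on the slip plane uses the buoyant unit weight γ' = γ_sat − γ_w while the driving shear stress uses γ_sat:
FS = [c' + γ' z cos²β tanφ'] / [γ_sat z sinβ cosβ]
γ' = 20.5 − 9.81 = 10.69 kN/m³
Numerator = 6.9 + 10.69·4.4·cos²21.2°·tan34.3° = 6.9 + 10.69·4.4·0.8692·0.6822 = 34.790 kPa
Denominator = 20.5·4.4·sin21.2°·cos21.2° = 20.5·4.4·0.3616·0.9323 = 30.411 kPa
FS = 34.790 / 30.411 = 1.144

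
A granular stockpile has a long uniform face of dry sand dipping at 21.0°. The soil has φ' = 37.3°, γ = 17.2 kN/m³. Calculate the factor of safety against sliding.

FS = 1.98

For a dry cohesionless infinite slope the factor of safety is FS = tanφ' / tanβ.
FS = tan37.3° / tan21.0° = 0.7618 / 0.3839 = 1.985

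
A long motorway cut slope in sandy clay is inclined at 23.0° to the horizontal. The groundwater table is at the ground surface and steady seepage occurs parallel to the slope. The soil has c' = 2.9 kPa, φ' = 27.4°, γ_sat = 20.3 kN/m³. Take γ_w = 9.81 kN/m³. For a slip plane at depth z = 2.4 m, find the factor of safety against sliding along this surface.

With seepage parallel to the slope and the water table at the surface, the effective normal stress on the slip plane uses the buoyant unit weight γ' = γ_sat − γ_w while the driving shear stress uses γ_sat:
FS = [c' + γ' z cos²β tanφ'] / [γ_sat z sinβ cosβ]
γ' = 20.3 − 9.81 = 10.49 kN/m³
Numerator = 2.9 + 10.49·2.4·cos²23.0°·tan27.4° = 2.9 + 10.49·2.4·0.8473·0.5184 = 13.958 kPa
Denominator = 20.3·2.4·sin23.0°·cos23.0° = 20.3·2.4·0.3907·0.9205 = 17.523 kPa
FS = 13.958 / 17.523 = 0.797

FS = 0.80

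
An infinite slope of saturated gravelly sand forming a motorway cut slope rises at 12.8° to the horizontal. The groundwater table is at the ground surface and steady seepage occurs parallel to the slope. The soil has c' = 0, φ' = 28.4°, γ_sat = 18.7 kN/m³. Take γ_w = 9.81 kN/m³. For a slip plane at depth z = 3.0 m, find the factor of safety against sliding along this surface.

With seepage parallel to the slope and the water table at the surface, the effective normal stress on the slip plane uses the buoyant unit weight γ' = γ_sat − γ_w while the driving shear stress uses γ_sat:
FS = [c' + γ' z cos²β tanφ'] / [γ_sat z sinβ cosβ]
(For c' = 0 this reduces to FS = (γ'/γ_sat)·tanφ'/tanβ.)
γ' = 18.7 − 9.81 = 8.89 kN/m³
Numerator = 0.0 + 8.89·3.0·cos²12.8°·tan28.4° = 0.0 + 8.89·3.0·0.9509·0.5407 = 13.713 kPa
Denominator = 18.7·3.0·sin12.8°·cos12.8° = 18.7·3.0·0.2215·0.9751 = 12.120 kPa
FS = 13.713 / 12.120 = 1.131

FS = 1.13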